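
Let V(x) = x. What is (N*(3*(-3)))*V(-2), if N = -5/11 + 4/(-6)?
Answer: -222/11 ≈ -20.182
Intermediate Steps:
N = -37/33 (N = -5*1/11 + 4*(-⅙) = -5/11 - ⅔ = -37/33 ≈ -1.1212)
(N*(3*(-3)))*V(-2) = -37*(-3)/11*(-2) = -37/33*(-9)*(-2) = (111/11)*(-2) = -222/11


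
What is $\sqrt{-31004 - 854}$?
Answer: $i \sqrt{31858} \approx 178.49 i$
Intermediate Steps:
$\sqrt{-31004 - 854} = \sqrt{-31858} = i \sqrt{31858}$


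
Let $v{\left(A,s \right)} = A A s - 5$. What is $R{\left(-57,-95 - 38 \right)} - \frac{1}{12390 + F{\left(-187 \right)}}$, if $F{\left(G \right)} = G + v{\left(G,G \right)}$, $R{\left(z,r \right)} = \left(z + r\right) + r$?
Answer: $- \frac{2108222614}{6527005} \approx -323.0$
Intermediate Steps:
$v{\left(A,s \right)} = -5 + s A^{2}$ ($v{\left(A,s \right)} = A^{2} s - 5 = s A^{2} - 5 = -5 + s A^{2}$)
$R{\left(z,r \right)} = z + 2 r$ ($R{\left(z,r \right)} = \left(r + z\right) + r = z + 2 r$)
$F{\left(G \right)} = -5 + G + G^{3}$ ($F{\left(G \right)} = G + \left(-5 + G G^{2}\right) = G + \left(-5 + G^{3}\right) = -5 + G + G^{3}$)
$R{\left(-57,-95 - 38 \right)} - \frac{1}{12390 + F{\left(-187 \right)}} = \left(-57 + 2 \left(-95 - 38\right)\right) - \frac{1}{12390 - \left(192 + 6539203\right)} = \left(-57 + 2 \left(-133\right)\right) - \frac{1}{12390 - 6539395} = \left(-57 - 266\right) - \frac{1}{12390 - 6539395} = -323 - \frac{1}{-6527005} = -323 - - \frac{1}{6527005} = -323 + \frac{1}{6527005} = - \frac{2108222614}{6527005}$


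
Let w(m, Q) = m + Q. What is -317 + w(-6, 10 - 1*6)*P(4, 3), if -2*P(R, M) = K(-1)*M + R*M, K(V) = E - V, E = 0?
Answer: -302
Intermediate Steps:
K(V) = -V (K(V) = 0 - V = -V)
P(R, M) = -M/2 - M*R/2 (P(R, M) = -((-1*(-1))*M + R*M)/2 = -(1*M + M*R)/2 = -(M + M*R)/2 = -M/2 - M*R/2)
w(m, Q) = Q + m
-317 + w(-6, 10 - 1*6)*P(4, 3) = -317 + ((10 - 1*6) - 6)*(-½*3*(1 + 4)) = -317 + ((10 - 6) - 6)*(-½*3*5) = -317 + (4 - 6)*(-15/2) = -317 - 2*(-15/2) = -317 + 15 = -302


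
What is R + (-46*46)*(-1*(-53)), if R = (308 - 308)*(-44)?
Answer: -112148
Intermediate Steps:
R = 0 (R = 0*(-44) = 0)
R + (-46*46)*(-1*(-53)) = 0 + (-46*46)*(-1*(-53)) = 0 - 2116*53 = 0 - 112148 = -112148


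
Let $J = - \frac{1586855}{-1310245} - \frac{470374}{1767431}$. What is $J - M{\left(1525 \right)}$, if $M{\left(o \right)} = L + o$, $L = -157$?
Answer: $- \frac{633156353423217}{463153526119} \approx -1367.1$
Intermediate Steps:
$J = \frac{437670307575}{463153526119}$ ($J = \left(-1586855\right) \left(- \frac{1}{1310245}\right) - \frac{470374}{1767431} = \frac{317371}{262049} - \frac{470374}{1767431} = \frac{437670307575}{463153526119} \approx 0.94498$)
$M{\left(o \right)} = -157 + o$
$J - M{\left(1525 \right)} = \frac{437670307575}{463153526119} - \left(-157 + 1525\right) = \frac{437670307575}{463153526119} - 1368 = - \frac{633156353423217}{463153526119}$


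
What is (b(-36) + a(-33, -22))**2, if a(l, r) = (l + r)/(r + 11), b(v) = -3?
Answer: 4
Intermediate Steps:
a(l, r) = (l + r)/(11 + r)
(b(-36) + a(-33, -22))**2 = (-3 + (-33 - 22)/(11 - 22))**2 = (-3 - 55/(-11))**2 = (-3 - 1/11*(-55))**2 = (-3 + 5)**2 = 2**2 = 4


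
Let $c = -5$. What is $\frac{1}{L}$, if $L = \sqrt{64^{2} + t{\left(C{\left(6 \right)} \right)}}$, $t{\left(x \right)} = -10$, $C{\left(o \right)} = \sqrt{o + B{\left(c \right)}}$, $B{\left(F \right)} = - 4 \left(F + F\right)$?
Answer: $\frac{\sqrt{454}}{1362} \approx 0.015644$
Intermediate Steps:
$B{\left(F \right)} = - 8 F$ ($B{\left(F \right)} = - 4 \cdot 2 F = - 8 F$)
$C{\left(o \right)} = \sqrt{40 + o}$ ($C{\left(o \right)} = \sqrt{o - -40} = \sqrt{o + 40} = \sqrt{40 + o}$)
$L = 3 \sqrt{454}$ ($L = \sqrt{64^{2} - 10} = \sqrt{4096 - 10} = \sqrt{4086} = 3 \sqrt{454} \approx 63.922$)
$\frac{1}{L} = \frac{1}{3 \sqrt{454}} = \frac{\sqrt{454}}{1362}$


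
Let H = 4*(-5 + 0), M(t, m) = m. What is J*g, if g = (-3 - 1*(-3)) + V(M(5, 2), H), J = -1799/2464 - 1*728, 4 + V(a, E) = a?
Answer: 256513/176 ≈ 1457.5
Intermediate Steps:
H = -20 (H = 4*(-5) = -20)
V(a, E) = -4 + a
J = -256513/352 (J = -1799*1/2464 - 728 = -257/352 - 728 = -256513/352 ≈ -728.73)
g = -2 (g = (-3 - 1*(-3)) + (-4 + 2) = (-3 + 3) - 2 = 0 - 2 = -2)
J*g = -256513/352*(-2) = 256513/176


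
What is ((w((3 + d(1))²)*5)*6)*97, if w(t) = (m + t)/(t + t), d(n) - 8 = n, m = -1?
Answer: 69355/48 ≈ 1444.9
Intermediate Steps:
d(n) = 8 + n
w(t) = (-1 + t)/(2*t) (w(t) = (-1 + t)/(t + t) = (-1 + t)/((2*t)) = (-1 + t)*(1/(2*t)) = (-1 + t)/(2*t))
((w((3 + d(1))²)*5)*6)*97 = ((((-1 + (3 + (8 + 1))²)/(2*((3 + (8 + 1))²)))*5)*6)*97 = ((((-1 + (3 + 9)²)/(2*((3 + 9)²)))*5)*6)*97 = ((((-1 + 12²)/(2*(12²)))*5)*6)*97 = ((((½)*(-1 + 144)/144)*5)*6)*97 = ((((½)*(1/144)*143)*5)*6)*97 = (((143/288)*5)*6)*97 = ((715/288)*6)*97 = (715/48)*97 = 69355/48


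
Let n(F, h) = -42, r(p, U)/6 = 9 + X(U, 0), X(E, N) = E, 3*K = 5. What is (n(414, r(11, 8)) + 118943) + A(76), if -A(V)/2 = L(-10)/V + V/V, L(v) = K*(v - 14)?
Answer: 2259101/19 ≈ 1.1890e+5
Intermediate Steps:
K = 5/3 (K = (⅓)*5 = 5/3 ≈ 1.6667)
r(p, U) = 54 + 6*U (r(p, U) = 6*(9 + U) = 54 + 6*U)
L(v) = -70/3 + 5*v/3 (L(v) = 5*(v - 14)/3 = 5*(-14 + v)/3 = -70/3 + 5*v/3)
A(V) = -2 + 80/V (A(V) = -2*((-70/3 + (5/3)*(-10))/V + V/V) = -2*((-70/3 - 50/3)/V + 1) = -2*(-40/V + 1) = -2*(1 - 40/V) = -2 + 80/V)
(n(414, r(11, 8)) + 118943) + A(76) = (-42 + 118943) + (-2 + 80/76) = 118901 + (-2 + 80*(1/76)) = 118901 + (-2 + 20/19) = 118901 - 18/19 = 2259101/19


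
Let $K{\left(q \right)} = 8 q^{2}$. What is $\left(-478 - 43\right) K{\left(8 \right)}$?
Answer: $-266752$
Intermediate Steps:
$\left(-478 - 43\right) K{\left(8 \right)} = \left(-478 - 43\right) 8 \cdot 8^{2} = - 521 \cdot 8 \cdot 64 = \left(-521\right) 512 = -266752$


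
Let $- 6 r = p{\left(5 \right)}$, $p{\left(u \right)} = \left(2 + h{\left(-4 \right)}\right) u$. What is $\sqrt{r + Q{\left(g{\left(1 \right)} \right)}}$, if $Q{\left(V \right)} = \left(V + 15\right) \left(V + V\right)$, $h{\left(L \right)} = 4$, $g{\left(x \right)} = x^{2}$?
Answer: $3 \sqrt{3} \approx 5.1962$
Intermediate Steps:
$Q{\left(V \right)} = 2 V \left(15 + V\right)$ ($Q{\left(V \right)} = \left(15 + V\right) 2 V = 2 V \left(15 + V\right)$)
$p{\left(u \right)} = 6 u$ ($p{\left(u \right)} = \left(2 + 4\right) u = 6 u$)
$r = -5$ ($r = - \frac{6 \cdot 5}{6} = \left(- \frac{1}{6}\right) 30 = -5$)
$\sqrt{r + Q{\left(g{\left(1 \right)} \right)}} = \sqrt{-5 + 2 \cdot 1^{2} \left(15 + 1^{2}\right)} = \sqrt{-5 + 2 \cdot 1 \left(15 + 1\right)} = \sqrt{-5 + 2 \cdot 1 \cdot 16} = \sqrt{-5 + 32} = \sqrt{27} = 3 \sqrt{3}$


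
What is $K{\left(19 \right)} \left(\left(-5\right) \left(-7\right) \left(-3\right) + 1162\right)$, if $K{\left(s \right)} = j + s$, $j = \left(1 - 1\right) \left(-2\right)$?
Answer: $20083$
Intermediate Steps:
$j = 0$ ($j = 0 \left(-2\right) = 0$)
$K{\left(s \right)} = s$ ($K{\left(s \right)} = 0 + s = s$)
$K{\left(19 \right)} \left(\left(-5\right) \left(-7\right) \left(-3\right) + 1162\right) = 19 \left(\left(-5\right) \left(-7\right) \left(-3\right) + 1162\right) = 19 \left(35 \left(-3\right) + 1162\right) = 19 \left(-105 + 1162\right) = 19 \cdot 1057 = 20083$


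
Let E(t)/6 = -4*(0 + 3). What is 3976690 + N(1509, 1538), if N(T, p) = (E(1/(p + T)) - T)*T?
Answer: 1590961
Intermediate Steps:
E(t) = -72 (E(t) = 6*(-4*(0 + 3)) = 6*(-4*3) = 6*(-12) = -72)
N(T, p) = T*(-72 - T) (N(T, p) = (-72 - T)*T = T*(-72 - T))
3976690 + N(1509, 1538) = 3976690 - 1*1509*(72 + 1509) = 3976690 - 1*1509*1581 = 3976690 - 2385729 = 1590961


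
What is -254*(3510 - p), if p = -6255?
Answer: -2480310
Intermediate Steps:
-254*(3510 - p) = -254*(3510 - 1*(-6255)) = -254*(3510 + 6255) = -254*9765 = -2480310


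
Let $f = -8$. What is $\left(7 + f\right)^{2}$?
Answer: $1$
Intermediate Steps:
$\left(7 + f\right)^{2} = \left(7 - 8\right)^{2} = \left(-1\right)^{2} = 1$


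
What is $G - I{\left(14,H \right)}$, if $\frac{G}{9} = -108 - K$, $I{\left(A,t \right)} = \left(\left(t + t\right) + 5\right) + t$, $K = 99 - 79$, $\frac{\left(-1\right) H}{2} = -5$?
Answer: $-1187$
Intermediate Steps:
$H = 10$ ($H = \left(-2\right) \left(-5\right) = 10$)
$K = 20$ ($K = 99 - 79 = 20$)
$I{\left(A,t \right)} = 5 + 3 t$ ($I{\left(A,t \right)} = \left(2 t + 5\right) + t = \left(5 + 2 t\right) + t = 5 + 3 t$)
$G = -1152$ ($G = 9 \left(-108 - 20\right) = 9 \left(-128\right) = -1152$)
$G - I{\left(14,H \right)} = -1152 - \left(5 + 3 \cdot 10\right) = -1152 - \left(5 + 30\right) = -1152 - 35 = -1187$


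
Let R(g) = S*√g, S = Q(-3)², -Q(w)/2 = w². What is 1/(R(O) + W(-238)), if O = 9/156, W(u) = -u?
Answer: 1547/328820 - 81*√39/328820 ≈ 0.0031663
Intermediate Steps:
Q(w) = -2*w²
S = 324 (S = (-2*(-3)²)² = (-2*9)² = (-18)² = 324)
O = 3/52 (O = 9*(1/156) = 3/52 ≈ 0.057692)
R(g) = 324*√g
1/(R(O) + W(-238)) = 1/(324*√(3/52) - 1*(-238)) = 1/(324*(√39/26) + 238) = 1/(162*√39/13 + 238) = 1/(238 + 162*√39/13)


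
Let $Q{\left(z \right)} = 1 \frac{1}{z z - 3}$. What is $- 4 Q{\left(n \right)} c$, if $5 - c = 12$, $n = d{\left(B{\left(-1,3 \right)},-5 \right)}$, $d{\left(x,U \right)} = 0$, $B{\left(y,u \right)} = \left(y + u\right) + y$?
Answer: $- \frac{28}{3} \approx -9.3333$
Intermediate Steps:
$B{\left(y,u \right)} = u + 2 y$ ($B{\left(y,u \right)} = \left(u + y\right) + y = u + 2 y$)
$n = 0$
$c = -7$ ($c = 5 - 12 = -7$)
$Q{\left(z \right)} = \frac{1}{-3 + z^{2}}$ ($Q{\left(z \right)} = 1 \frac{1}{z^{2} - 3} = 1 \frac{1}{-3 + z^{2}} = \frac{1}{-3 + z^{2}}$)
$- 4 Q{\left(n \right)} c = - \frac{4}{-3 + 0^{2}} \left(-7\right) = - \frac{4}{-3 + 0} \left(-7\right) = - \frac{4}{-3} \left(-7\right) = \left(-4\right) \left(- \frac{1}{3}\right) \left(-7\right) = \frac{4}{3} \left(-7\right) = - \frac{28}{3}$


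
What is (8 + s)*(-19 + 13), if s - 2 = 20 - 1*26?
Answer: -24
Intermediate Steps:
s = -4 (s = 2 + (20 - 1*26) = 2 + (20 - 26) = 2 - 6 = -4)
(8 + s)*(-19 + 13) = (8 - 4)*(-19 + 13) = 4*(-6) = -24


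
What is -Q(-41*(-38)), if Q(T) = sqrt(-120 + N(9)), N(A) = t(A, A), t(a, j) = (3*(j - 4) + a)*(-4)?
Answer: -6*I*sqrt(6) ≈ -14.697*I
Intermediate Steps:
t(a, j) = 48 - 12*j - 4*a (t(a, j) = (3*(-4 + j) + a)*(-4) = ((-12 + 3*j) + a)*(-4) = (-12 + a + 3*j)*(-4) = 48 - 12*j - 4*a)
N(A) = 48 - 16*A (N(A) = 48 - 12*A - 4*A = 48 - 16*A)
Q(T) = 6*I*sqrt(6) (Q(T) = sqrt(-120 + (48 - 16*9)) = sqrt(-120 + (48 - 144)) = sqrt(-120 - 96) = sqrt(-216) = 6*I*sqrt(6))
-Q(-41*(-38)) = -6*I*sqrt(6)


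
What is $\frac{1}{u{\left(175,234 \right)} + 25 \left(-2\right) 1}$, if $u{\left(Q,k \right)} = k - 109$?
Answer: $\frac{1}{75} \approx 0.013333$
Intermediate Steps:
$u{\left(Q,k \right)} = -109 + k$
$\frac{1}{u{\left(175,234 \right)} + 25 \left(-2\right) 1} = \frac{1}{\left(-109 + 234\right) + 25 \left(-2\right) 1} = \frac{1}{125 - 50} = \frac{1}{75}$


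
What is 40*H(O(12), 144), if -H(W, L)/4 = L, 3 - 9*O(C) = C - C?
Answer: -23040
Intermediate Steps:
O(C) = ⅓ (O(C) = ⅓ - (C - C)/9 = ⅓ - ⅑*0 = ⅓ + 0 = ⅓)
H(W, L) = -4*L
40*H(O(12), 144) = 40*(-4*144) = 40*(-576) = -23040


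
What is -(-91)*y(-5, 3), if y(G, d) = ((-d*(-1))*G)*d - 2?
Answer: -4277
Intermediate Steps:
y(G, d) = -2 + G*d² (y(G, d) = (d*G)*d - 2 = (G*d)*d - 2 = G*d² - 2 = -2 + G*d²)
-(-91)*y(-5, 3) = -(-91)*(-2 - 5*3²) = -(-91)*(-2 - 5*9) = -(-91)*(-2 - 45) = -(-91)*(-47) = -13*329 = -4277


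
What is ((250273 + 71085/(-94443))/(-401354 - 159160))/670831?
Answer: -3939410309/5918588035772727 ≈ -6.6560e-7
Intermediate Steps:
((250273 + 71085/(-94443))/(-401354 - 159160))/670831 = ((250273 + 71085*(-1/94443))/(-560514))*(1/670831) = ((250273 - 23695/31481)*(-1/560514))*(1/670831) = ((7878820618/31481)*(-1/560514))*(1/670831) = -3939410309/8822770617*1/670831 = -3939410309/5918588035772727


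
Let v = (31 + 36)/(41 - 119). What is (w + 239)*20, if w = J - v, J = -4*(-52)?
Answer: 349330/39 ≈ 8957.2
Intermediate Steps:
J = 208
v = -67/78 (v = 67/(-78) = 67*(-1/78) = -67/78 ≈ -0.85897)
w = 16291/78 (w = 208 - 1*(-67/78) = 208 + 67/78 = 16291/78 ≈ 208.86)
(w + 239)*20 = (16291/78 + 239)*20 = (34933/78)*20 = 349330/39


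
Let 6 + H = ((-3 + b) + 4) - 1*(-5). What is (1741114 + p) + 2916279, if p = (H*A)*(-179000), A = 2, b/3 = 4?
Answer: 361393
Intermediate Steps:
b = 12 (b = 3*4 = 12)
H = 12 (H = -6 + (((-3 + 12) + 4) - 1*(-5)) = -6 + ((9 + 4) + 5) = -6 + (13 + 5) = -6 + 18 = 12)
p = -4296000 (p = (12*2)*(-179000) = 24*(-179000) = -4296000)
(1741114 + p) + 2916279 = (1741114 - 4296000) + 2916279 = -2554886 + 2916279 = 361393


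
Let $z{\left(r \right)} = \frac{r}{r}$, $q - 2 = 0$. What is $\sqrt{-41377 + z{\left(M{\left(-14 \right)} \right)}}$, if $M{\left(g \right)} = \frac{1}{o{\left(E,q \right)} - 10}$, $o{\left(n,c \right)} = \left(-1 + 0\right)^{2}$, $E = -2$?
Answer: $4 i \sqrt{2586} \approx 203.41 i$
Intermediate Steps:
$q = 2$ ($q = 2 + 0 = 2$)
$o{\left(n,c \right)} = 1$ ($o{\left(n,c \right)} = \left(-1\right)^{2} = 1$)
$M{\left(g \right)} = - \frac{1}{9}$ ($M{\left(g \right)} = \frac{1}{1 - 10} = \frac{1}{-9} = - \frac{1}{9}$)
$z{\left(r \right)} = 1$
$\sqrt{-41377 + z{\left(M{\left(-14 \right)} \right)}} = \sqrt{-41377 + 1} = \sqrt{-41376} = 4 i \sqrt{2586}$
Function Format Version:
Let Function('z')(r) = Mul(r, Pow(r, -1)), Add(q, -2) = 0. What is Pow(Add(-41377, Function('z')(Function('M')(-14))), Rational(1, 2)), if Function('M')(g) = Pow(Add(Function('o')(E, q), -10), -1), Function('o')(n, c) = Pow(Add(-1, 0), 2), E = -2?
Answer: Mul(4, I, Pow(2586, Rational(1, 2))) ≈ Mul(203.41, I)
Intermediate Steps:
q = 2 (q = Add(2, 0) = 2)
Function('o')(n, c) = 1 (Function('o')(n, c) = Pow(-1, 2) = 1)
Function('M')(g) = Rational(-1, 9) (Function('M')(g) = Pow(Add(1, -10), -1) = Pow(-9, -1) = Rational(-1, 9))
Function('z')(r) = 1
Pow(Add(-41377, Function('z')(Function('M')(-14))), Rational(1, 2)) = Pow(Add(-41377, 1), Rational(1, 2)) = Pow(-41376, Rational(1, 2)) = Mul(4, I, Pow(2586, Rational(1, 2)))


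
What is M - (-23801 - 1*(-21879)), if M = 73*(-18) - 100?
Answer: 508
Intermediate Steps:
M = -1414 (M = -1314 - 100 = -1414)
M - (-23801 - 1*(-21879)) = -1414 - (-23801 - 1*(-21879)) = -1414 - (-23801 + 21879) = -1414 - 1*(-1922) = -1414 + 1922 = 508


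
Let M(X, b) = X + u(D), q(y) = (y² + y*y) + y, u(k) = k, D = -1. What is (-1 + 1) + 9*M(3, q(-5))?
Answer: 18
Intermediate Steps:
q(y) = y + 2*y² (q(y) = (y² + y²) + y = 2*y² + y = y + 2*y²)
M(X, b) = -1 + X (M(X, b) = X - 1 = -1 + X)
(-1 + 1) + 9*M(3, q(-5)) = (-1 + 1) + 9*(-1 + 3) = 0 + 9*2 = 0 + 18 = 18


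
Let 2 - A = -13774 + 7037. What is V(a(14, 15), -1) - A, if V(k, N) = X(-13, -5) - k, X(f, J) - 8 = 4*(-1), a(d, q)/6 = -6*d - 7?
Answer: -6189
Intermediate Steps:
a(d, q) = -42 - 36*d (a(d, q) = 6*(-6*d - 7) = 6*(-7 - 6*d) = -42 - 36*d)
X(f, J) = 4 (X(f, J) = 8 + 4*(-1) = 8 - 4 = 4)
A = 6739 (A = 2 - (-13774 + 7037) = 2 - 1*(-6737) = 2 + 6737 = 6739)
V(k, N) = 4 - k
V(a(14, 15), -1) - A = (4 - (-42 - 36*14)) - 1*6739 = (4 - (-42 - 504)) - 6739 = (4 - 1*(-546)) - 6739 = (4 + 546) - 6739 = 550 - 6739 = -6189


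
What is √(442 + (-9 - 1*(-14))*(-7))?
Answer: √407 ≈ 20.174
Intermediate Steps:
√(442 + (-9 - 1*(-14))*(-7)) = √(442 + (-9 + 14)*(-7)) = √(442 + 5*(-7)) = √(442 - 35) = √407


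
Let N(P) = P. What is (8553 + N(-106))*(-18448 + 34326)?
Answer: 134121466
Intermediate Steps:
(8553 + N(-106))*(-18448 + 34326) = (8553 - 106)*(-18448 + 34326) = 8447*15878 = 134121466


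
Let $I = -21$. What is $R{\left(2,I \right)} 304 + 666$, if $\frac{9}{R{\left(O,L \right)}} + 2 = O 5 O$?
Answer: $818$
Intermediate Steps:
$R{\left(O,L \right)} = \frac{9}{-2 + 5 O^{2}}$ ($R{\left(O,L \right)} = \frac{9}{-2 + O 5 O} = \frac{9}{-2 + 5 O O} = \frac{9}{-2 + 5 O^{2}}$)
$R{\left(2,I \right)} 304 + 666 = \frac{9}{-2 + 5 \cdot 2^{2}} \cdot 304 + 666 = \frac{9}{-2 + 5 \cdot 4} \cdot 304 + 666 = \frac{9}{-2 + 20} \cdot 304 + 666 = \frac{9}{18} \cdot 304 + 666 = 9 \cdot \frac{1}{18} \cdot 304 + 666 = \frac{1}{2} \cdot 304 + 666 = 152 + 666 = 818$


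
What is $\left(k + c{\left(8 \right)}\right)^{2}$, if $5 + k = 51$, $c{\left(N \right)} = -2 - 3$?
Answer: $1681$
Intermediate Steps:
$c{\left(N \right)} = -5$
$k = 46$ ($k = -5 + 51 = 46$)
$\left(k + c{\left(8 \right)}\right)^{2} = \left(46 - 5\right)^{2} = 41^{2} = 1681$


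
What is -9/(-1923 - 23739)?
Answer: 3/8554 ≈ 0.00035071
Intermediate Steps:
-9/(-1923 - 23739) = -9/(-25662) = -9*(-1/25662) = 3/8554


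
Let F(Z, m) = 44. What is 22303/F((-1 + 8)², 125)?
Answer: 22303/44 ≈ 506.89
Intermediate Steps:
22303/F((-1 + 8)², 125) = 22303/44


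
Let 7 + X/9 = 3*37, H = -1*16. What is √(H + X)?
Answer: 2*√230 ≈ 30.332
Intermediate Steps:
H = -16
X = 936 (X = -63 + 9*(3*37) = -63 + 9*111 = -63 + 999 = 936)
√(H + X) = √(-16 + 936) = √920 = 2*√230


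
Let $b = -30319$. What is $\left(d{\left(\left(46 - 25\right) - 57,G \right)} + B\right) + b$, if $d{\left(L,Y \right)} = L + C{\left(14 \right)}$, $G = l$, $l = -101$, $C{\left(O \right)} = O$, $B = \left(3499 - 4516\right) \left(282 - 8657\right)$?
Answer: $8487034$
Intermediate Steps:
$B = 8517375$ ($B = \left(-1017\right) \left(-8375\right) = 8517375$)
$G = -101$
$d{\left(L,Y \right)} = 14 + L$ ($d{\left(L,Y \right)} = L + 14 = 14 + L$)
$\left(d{\left(\left(46 - 25\right) - 57,G \right)} + B\right) + b = \left(\left(14 + \left(\left(46 - 25\right) - 57\right)\right) + 8517375\right) - 30319 = \left(\left(14 + \left(21 - 57\right)\right) + 8517375\right) - 30319 = \left(\left(14 - 36\right) + 8517375\right) - 30319 = \left(-22 + 8517375\right) - 30319 = 8517353 - 30319 = 8487034$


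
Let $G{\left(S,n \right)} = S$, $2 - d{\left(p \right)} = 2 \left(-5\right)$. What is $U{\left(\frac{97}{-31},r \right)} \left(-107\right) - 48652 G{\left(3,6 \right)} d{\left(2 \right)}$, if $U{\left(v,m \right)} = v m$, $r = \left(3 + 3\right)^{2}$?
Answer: $- \frac{53921988}{31} \approx -1.7394 \cdot 10^{6}$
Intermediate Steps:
$d{\left(p \right)} = 12$ ($d{\left(p \right)} = 2 - 2 \left(-5\right) = 2 - -10 = 2 + 10 = 12$)
$r = 36$ ($r = 6^{2} = 36$)
$U{\left(v,m \right)} = m v$
$U{\left(\frac{97}{-31},r \right)} \left(-107\right) - 48652 G{\left(3,6 \right)} d{\left(2 \right)} = 36 \frac{97}{-31} \left(-107\right) - 48652 \cdot 3 \cdot 12 = 36 \cdot 97 \left(- \frac{1}{31}\right) \left(-107\right) - 1751472 = 36 \left(- \frac{97}{31}\right) \left(-107\right) - 1751472 = \left(- \frac{3492}{31}\right) \left(-107\right) - 1751472 = \frac{373644}{31} - 1751472 = - \frac{53921988}{31}$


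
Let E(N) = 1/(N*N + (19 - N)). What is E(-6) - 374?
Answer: -22813/61 ≈ -373.98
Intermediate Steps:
E(N) = 1/(19 + N² - N) (E(N) = 1/(N² + (19 - N)) = 1/(19 + N² - N))
E(-6) - 374 = 1/(19 + (-6)² - 1*(-6)) - 374 = 1/(19 + 36 + 6) - 374 = 1/61 - 374 = -22813/61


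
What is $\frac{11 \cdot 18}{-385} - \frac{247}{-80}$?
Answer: $\frac{1441}{560} \approx 2.5732$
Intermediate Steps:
$\frac{11 \cdot 18}{-385} - \frac{247}{-80} = 198 \left(- \frac{1}{385}\right) - - \frac{247}{80} = - \frac{18}{35} + \frac{247}{80} = \frac{1441}{560}$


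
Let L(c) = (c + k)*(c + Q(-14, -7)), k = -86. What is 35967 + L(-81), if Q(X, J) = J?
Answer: 50663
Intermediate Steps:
L(c) = (-86 + c)*(-7 + c) (L(c) = (c - 86)*(c - 7) = (-86 + c)*(-7 + c))
35967 + L(-81) = 35967 + (602 + (-81)² - 93*(-81)) = 35967 + (602 + 6561 + 7533) = 35967 + 14696 = 50663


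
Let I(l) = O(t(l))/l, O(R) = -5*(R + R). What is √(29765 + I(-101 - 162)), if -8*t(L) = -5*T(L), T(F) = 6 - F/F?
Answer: √8235294015/526 ≈ 172.53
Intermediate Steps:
T(F) = 5 (T(F) = 6 - 1*1 = 6 - 1 = 5)
t(L) = 25/8 (t(L) = -(-5)*5/8 = -⅛*(-25) = 25/8)
O(R) = -10*R
I(l) = -125/(4*l) (I(l) = (-10*25/8)/l = -125/(4*l))
√(29765 + I(-101 - 162)) = √(29765 - 125/(4*(-101 - 162))) = √(29765 - 125/4/(-263)) = √(29765 - 125/4*(-1/263)) = √(29765 + 125/1052) = √(31312905/1052) = √8235294015/526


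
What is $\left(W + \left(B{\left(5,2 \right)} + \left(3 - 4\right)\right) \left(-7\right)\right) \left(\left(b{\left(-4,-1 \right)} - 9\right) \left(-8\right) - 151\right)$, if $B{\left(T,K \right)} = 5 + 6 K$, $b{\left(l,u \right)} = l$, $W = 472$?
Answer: $-16920$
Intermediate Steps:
$\left(W + \left(B{\left(5,2 \right)} + \left(3 - 4\right)\right) \left(-7\right)\right) \left(\left(b{\left(-4,-1 \right)} - 9\right) \left(-8\right) - 151\right) = \left(472 + \left(\left(5 + 6 \cdot 2\right) + \left(3 - 4\right)\right) \left(-7\right)\right) \left(\left(-4 - 9\right) \left(-8\right) - 151\right) = \left(472 + \left(\left(5 + 12\right) + \left(3 - 4\right)\right) \left(-7\right)\right) \left(\left(-13\right) \left(-8\right) - 151\right) = \left(472 + \left(17 - 1\right) \left(-7\right)\right) \left(104 - 151\right) = \left(472 + 16 \left(-7\right)\right) \left(-47\right) = \left(472 - 112\right) \left(-47\right) = 360 \left(-47\right) = -16920$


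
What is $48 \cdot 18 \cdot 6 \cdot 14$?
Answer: $72576$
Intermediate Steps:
$48 \cdot 18 \cdot 6 \cdot 14 = 864 \cdot 84 = 72576$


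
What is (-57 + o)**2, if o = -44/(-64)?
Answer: 811801/256 ≈ 3171.1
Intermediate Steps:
o = 11/16 (o = -44*(-1/64) = 11/16 ≈ 0.68750)
(-57 + o)**2 = (-57 + 11/16)**2 = (-901/16)**2 = 811801/256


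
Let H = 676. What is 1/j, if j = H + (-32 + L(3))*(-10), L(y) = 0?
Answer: 1/996 ≈ 0.0010040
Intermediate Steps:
j = 996 (j = 676 + (-32 + 0)*(-10) = 676 - 32*(-10) = 676 + 320 = 996)
1/j = 1/996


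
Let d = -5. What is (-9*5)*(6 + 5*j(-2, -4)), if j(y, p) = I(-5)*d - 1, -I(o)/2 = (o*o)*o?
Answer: 281205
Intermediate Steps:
I(o) = -2*o³ (I(o) = -2*o*o*o = -2*o²*o = -2*o³)
j(y, p) = -1251 (j(y, p) = -2*(-5)³*(-5) - 1 = -2*(-125)*(-5) - 1 = 250*(-5) - 1 = -1250 - 1 = -1251)
(-9*5)*(6 + 5*j(-2, -4)) = (-9*5)*(6 + 5*(-1251)) = -45*(6 - 6255) = -45*(-6249) = 281205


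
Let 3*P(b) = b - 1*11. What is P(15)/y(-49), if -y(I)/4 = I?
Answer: 1/147 ≈ 0.0068027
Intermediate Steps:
y(I) = -4*I
P(b) = -11/3 + b/3 (P(b) = (b - 1*11)/3 = (b - 11)/3 = (-11 + b)/3 = -11/3 + b/3)
P(15)/y(-49) = (-11/3 + (⅓)*15)/((-4*(-49))) = (-11/3 + 5)/196 = (4/3)*(1/196) = 1/147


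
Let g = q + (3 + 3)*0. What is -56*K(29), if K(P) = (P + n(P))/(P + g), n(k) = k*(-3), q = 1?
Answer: 1624/15 ≈ 108.27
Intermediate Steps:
n(k) = -3*k
g = 1 (g = 1 + (3 + 3)*0 = 1 + 6*0 = 1 + 0 = 1)
K(P) = -2*P/(1 + P) (K(P) = (P - 3*P)/(P + 1) = (-2*P)/(1 + P) = -2*P/(1 + P))
-56*K(29) = -(-112)*29/(1 + 29) = -(-112)*29/30 = -56*(-29/15) = 1624/15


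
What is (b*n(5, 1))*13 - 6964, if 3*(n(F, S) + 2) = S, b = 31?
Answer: -22907/3 ≈ -7635.7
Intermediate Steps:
n(F, S) = -2 + S/3
(b*n(5, 1))*13 - 6964 = (31*(-2 + (1/3)*1))*13 - 6964 = (31*(-2 + 1/3))*13 - 6964 = (31*(-5/3))*13 - 6964 = -155/3*13 - 6964 = -2015/3 - 6964 = -22907/3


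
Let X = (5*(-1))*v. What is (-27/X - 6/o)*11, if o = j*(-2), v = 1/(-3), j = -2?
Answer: -1947/10 ≈ -194.70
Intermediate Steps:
v = -1/3 ≈ -0.33333
X = 5/3 (X = (5*(-1))*(-1/3) = -5*(-1/3) = 5/3 ≈ 1.6667)
o = 4 (o = -2*(-2) = 4)
(-27/X - 6/o)*11 = (-27/5/3 - 6/4)*11 = (-27*3/5 - 6*1/4)*11 = (-81/5 - 3/2)*11 = -177/10*11 = -1947/10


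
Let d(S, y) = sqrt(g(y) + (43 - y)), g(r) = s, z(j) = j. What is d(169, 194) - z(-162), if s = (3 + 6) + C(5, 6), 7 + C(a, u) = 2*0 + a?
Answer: 162 + 12*I ≈ 162.0 + 12.0*I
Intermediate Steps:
C(a, u) = -7 + a (C(a, u) = -7 + (2*0 + a) = -7 + (0 + a) = -7 + a)
s = 7 (s = (3 + 6) + (-7 + 5) = 9 - 2 = 7)
g(r) = 7
d(S, y) = sqrt(50 - y) (d(S, y) = sqrt(7 + (43 - y)) = sqrt(50 - y))
d(169, 194) - z(-162) = sqrt(50 - 1*194) - 1*(-162) = sqrt(50 - 194) + 162 = sqrt(-144) + 162 = 12*I + 162 = 162 + 12*I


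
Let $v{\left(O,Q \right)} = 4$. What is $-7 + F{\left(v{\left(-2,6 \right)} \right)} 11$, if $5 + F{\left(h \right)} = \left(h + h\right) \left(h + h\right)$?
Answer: $642$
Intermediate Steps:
$F{\left(h \right)} = -5 + 4 h^{2}$ ($F{\left(h \right)} = -5 + \left(h + h\right) \left(h + h\right) = -5 + 2 h 2 h = -5 + 4 h^{2}$)
$-7 + F{\left(v{\left(-2,6 \right)} \right)} 11 = -7 + \left(-5 + 4 \cdot 4^{2}\right) 11 = -7 + \left(-5 + 4 \cdot 16\right) 11 = -7 + \left(-5 + 64\right) 11 = -7 + 59 \cdot 11 = -7 + 649 = 642$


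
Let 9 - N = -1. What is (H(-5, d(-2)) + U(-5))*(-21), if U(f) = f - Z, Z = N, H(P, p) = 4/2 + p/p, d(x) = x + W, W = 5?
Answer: 252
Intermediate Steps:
N = 10 (N = 9 - 1*(-1) = 9 + 1 = 10)
d(x) = 5 + x (d(x) = x + 5 = 5 + x)
H(P, p) = 3 (H(P, p) = 4*(1/2) + 1 = 2 + 1 = 3)
Z = 10
U(f) = -10 + f (U(f) = f - 1*10 = f - 10 = -10 + f)
(H(-5, d(-2)) + U(-5))*(-21) = (3 + (-10 - 5))*(-21) = (3 - 15)*(-21) = -12*(-21) = 252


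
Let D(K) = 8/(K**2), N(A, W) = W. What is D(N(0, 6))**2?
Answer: 4/81 ≈ 0.049383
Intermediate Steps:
D(K) = 8/K**2
D(N(0, 6))**2 = (8/6**2)**2 = (8*(1/36))**2 = (2/9)**2 = 4/81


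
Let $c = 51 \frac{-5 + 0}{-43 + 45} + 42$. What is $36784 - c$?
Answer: $\frac{73739}{2} \approx 36870.0$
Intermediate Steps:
$c = - \frac{171}{2}$ ($c = 51 \left(- \frac{5}{2}\right) + 42 = - \frac{255}{2} + 42 = - \frac{171}{2} \approx -85.5$)
$36784 - c = 36784 - - \frac{171}{2} = 36784 + \frac{171}{2} = \frac{73739}{2}$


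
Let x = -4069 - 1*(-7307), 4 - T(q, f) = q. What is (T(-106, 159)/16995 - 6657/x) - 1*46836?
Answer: -46863435649/1000542 ≈ -46838.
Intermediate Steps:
T(q, f) = 4 - q
x = 3238 (x = -4069 + 7307 = 3238)
(T(-106, 159)/16995 - 6657/x) - 1*46836 = ((4 - 1*(-106))/16995 - 6657/3238) - 1*46836 = ((4 + 106)*(1/16995) - 6657*1/3238) - 46836 = (110*(1/16995) - 6657/3238) - 46836 = (2/309 - 6657/3238) - 46836 = -2050537/1000542 - 46836 = -46863435649/1000542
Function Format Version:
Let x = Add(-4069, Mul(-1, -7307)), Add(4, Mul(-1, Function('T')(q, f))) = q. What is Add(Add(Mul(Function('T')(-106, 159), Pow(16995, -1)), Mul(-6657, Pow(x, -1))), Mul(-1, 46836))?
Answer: Rational(-46863435649, 1000542) ≈ -46838.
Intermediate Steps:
Function('T')(q, f) = Add(4, Mul(-1, q))
x = 3238 (x = Add(-4069, 7307) = 3238)
Add(Add(Mul(Function('T')(-106, 159), Pow(16995, -1)), Mul(-6657, Pow(x, -1))), Mul(-1, 46836)) = Add(Add(Mul(Add(4, Mul(-1, -106)), Pow(16995, -1)), Mul(-6657, Pow(3238, -1))), Mul(-1, 46836)) = Add(Add(Mul(Add(4, 106), Rational(1, 16995)), Mul(-6657, Rational(1, 3238))), -46836) = Add(Add(Mul(110, Rational(1, 16995)), Rational(-6657, 3238)), -46836) = Add(Add(Rational(2, 309), Rational(-6657, 3238)), -46836) = Add(Rational(-2050537, 1000542), -46836) = Rational(-46863435649, 1000542)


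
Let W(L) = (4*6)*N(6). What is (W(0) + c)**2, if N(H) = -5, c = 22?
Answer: 9604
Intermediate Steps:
W(L) = -120 (W(L) = (4*6)*(-5) = 24*(-5) = -120)
(W(0) + c)**2 = (-120 + 22)**2 = (-98)**2 = 9604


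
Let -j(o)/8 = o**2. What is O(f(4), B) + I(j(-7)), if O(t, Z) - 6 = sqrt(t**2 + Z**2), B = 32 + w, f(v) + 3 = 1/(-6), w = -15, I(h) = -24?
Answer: -18 + sqrt(10765)/6 ≈ -0.70758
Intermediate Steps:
j(o) = -8*o**2
f(v) = -19/6 (f(v) = -3 + 1/(-6) = -3 - 1/6 = -19/6)
B = 17 (B = 32 - 15 = 17)
O(t, Z) = 6 + sqrt(Z**2 + t**2) (O(t, Z) = 6 + sqrt(t**2 + Z**2) = 6 + sqrt(Z**2 + t**2))
O(f(4), B) + I(j(-7)) = (6 + sqrt(17**2 + (-19/6)**2)) - 24 = (6 + sqrt(289 + 361/36)) - 24 = (6 + sqrt(10765/36)) - 24 = (6 + sqrt(10765)/6) - 24 = -18 + sqrt(10765)/6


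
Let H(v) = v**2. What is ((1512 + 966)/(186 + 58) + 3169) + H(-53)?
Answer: 730555/122 ≈ 5988.2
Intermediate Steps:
((1512 + 966)/(186 + 58) + 3169) + H(-53) = ((1512 + 966)/(186 + 58) + 3169) + (-53)**2 = (2478/244 + 3169) + 2809 = (2478*(1/244) + 3169) + 2809 = (1239/122 + 3169) + 2809 = 387857/122 + 2809 = 730555/122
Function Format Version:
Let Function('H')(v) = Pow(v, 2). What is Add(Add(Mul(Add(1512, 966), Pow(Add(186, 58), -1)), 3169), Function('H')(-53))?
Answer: Rational(730555, 122) ≈ 5988.2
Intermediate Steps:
Add(Add(Mul(Add(1512, 966), Pow(Add(186, 58), -1)), 3169), Function('H')(-53)) = Add(Add(Mul(Add(1512, 966), Pow(Add(186, 58), -1)), 3169), Pow(-53, 2)) = Add(Add(Mul(2478, Pow(244, -1)), 3169), 2809) = Add(Add(Mul(2478, Rational(1, 244)), 3169), 2809) = Add(Add(Rational(1239, 122), 3169), 2809) = Add(Rational(387857, 122), 2809) = Rational(730555, 122)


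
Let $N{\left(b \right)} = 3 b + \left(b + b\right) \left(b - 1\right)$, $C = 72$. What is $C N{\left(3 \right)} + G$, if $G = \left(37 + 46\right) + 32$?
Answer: $1627$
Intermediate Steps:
$G = 115$ ($G = 83 + 32 = 115$)
$N{\left(b \right)} = 3 b + 2 b \left(-1 + b\right)$
$C N{\left(3 \right)} + G = 72 \cdot 3 \left(1 + 2 \cdot 3\right) + 115 = 72 \cdot 3 \left(1 + 6\right) + 115 = 72 \cdot 3 \cdot 7 + 115 = 72 \cdot 21 + 115 = 1512 + 115 = 1627$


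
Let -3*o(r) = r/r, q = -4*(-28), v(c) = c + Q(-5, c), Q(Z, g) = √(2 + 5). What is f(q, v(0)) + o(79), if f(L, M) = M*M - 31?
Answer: -73/3 ≈ -24.333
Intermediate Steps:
Q(Z, g) = √7
v(c) = c + √7
q = 112
o(r) = -⅓ (o(r) = -r/(3*r) = -⅓*1 = -⅓)
f(L, M) = -31 + M² (f(L, M) = M² - 31 = -31 + M²)
f(q, v(0)) + o(79) = (-31 + (0 + √7)²) - ⅓ = (-31 + (√7)²) - ⅓ = (-31 + 7) - ⅓ = -24 - ⅓ = -73/3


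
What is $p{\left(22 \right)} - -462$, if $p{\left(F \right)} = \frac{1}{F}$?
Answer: $\frac{10165}{22} \approx 462.05$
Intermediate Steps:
$p{\left(22 \right)} - -462 = \frac{1}{22} - -462 = \frac{1}{22} + 462 = \frac{10165}{22}$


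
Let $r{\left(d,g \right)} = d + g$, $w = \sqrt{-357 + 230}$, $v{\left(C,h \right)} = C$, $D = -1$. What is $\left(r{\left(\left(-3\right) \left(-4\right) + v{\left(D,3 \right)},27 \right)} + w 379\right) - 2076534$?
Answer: $-2076496 + 379 i \sqrt{127} \approx -2.0765 \cdot 10^{6} + 4271.1 i$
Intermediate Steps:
$w = i \sqrt{127}$ ($w = \sqrt{-127} = i \sqrt{127} \approx 11.269 i$)
$\left(r{\left(\left(-3\right) \left(-4\right) + v{\left(D,3 \right)},27 \right)} + w 379\right) - 2076534 = \left(\left(\left(\left(-3\right) \left(-4\right) - 1\right) + 27\right) + i \sqrt{127} \cdot 379\right) - 2076534 = \left(\left(\left(12 - 1\right) + 27\right) + 379 i \sqrt{127}\right) - 2076534 = \left(\left(11 + 27\right) + 379 i \sqrt{127}\right) - 2076534 = \left(38 + 379 i \sqrt{127}\right) - 2076534 = -2076496 + 379 i \sqrt{127}$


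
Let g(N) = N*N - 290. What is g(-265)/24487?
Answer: 69935/24487 ≈ 2.8560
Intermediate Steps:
g(N) = -290 + N² (g(N) = N² - 290 = -290 + N²)
g(-265)/24487 = (-290 + (-265)²)/24487 = (-290 + 70225)*(1/24487) = 69935*(1/24487) = 69935/24487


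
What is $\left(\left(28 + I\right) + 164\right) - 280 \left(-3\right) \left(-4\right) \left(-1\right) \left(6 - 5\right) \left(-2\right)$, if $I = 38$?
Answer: $-6490$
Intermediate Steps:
$\left(\left(28 + I\right) + 164\right) - 280 \left(-3\right) \left(-4\right) \left(-1\right) \left(6 - 5\right) \left(-2\right) = \left(\left(28 + 38\right) + 164\right) - 280 \left(-3\right) \left(-4\right) \left(-1\right) \left(6 - 5\right) \left(-2\right) = \left(66 + 164\right) - 280 \cdot 12 \left(-1\right) 1 \left(-2\right) = 230 - 280 \left(\left(-12\right) \left(-2\right)\right) = 230 - 6720 = -6490$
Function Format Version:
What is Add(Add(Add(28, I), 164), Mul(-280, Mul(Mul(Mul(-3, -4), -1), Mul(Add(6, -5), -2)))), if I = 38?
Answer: -6490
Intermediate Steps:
Add(Add(Add(28, I), 164), Mul(-280, Mul(Mul(Mul(-3, -4), -1), Mul(Add(6, -5), -2)))) = Add(Add(Add(28, 38), 164), Mul(-280, Mul(Mul(Mul(-3, -4), -1), Mul(Add(6, -5), -2)))) = Add(Add(66, 164), Mul(-280, Mul(Mul(12, -1), Mul(1, -2)))) = Add(230, Mul(-280, Mul(-12, -2))) = Add(230, Mul(-280, 24)) = Add(230, -6720) = -6490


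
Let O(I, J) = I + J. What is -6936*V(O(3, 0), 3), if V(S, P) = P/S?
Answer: -6936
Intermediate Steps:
-6936*V(O(3, 0), 3) = -20808/(3 + 0) = -20808/3 = -6936*1 = -6936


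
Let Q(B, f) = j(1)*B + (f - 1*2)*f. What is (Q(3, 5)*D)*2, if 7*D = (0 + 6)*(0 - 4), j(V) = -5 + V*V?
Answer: -144/7 ≈ -20.571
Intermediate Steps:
j(V) = -5 + V**2
Q(B, f) = -4*B + f*(-2 + f) (Q(B, f) = (-5 + 1**2)*B + (f - 1*2)*f = (-5 + 1)*B + (f - 2)*f = -4*B + (-2 + f)*f = -4*B + f*(-2 + f))
D = -24/7 (D = ((0 + 6)*(0 - 4))/7 = (6*(-4))/7 = (1/7)*(-24) = -24/7 ≈ -3.4286)
(Q(3, 5)*D)*2 = ((5**2 - 4*3 - 2*5)*(-24/7))*2 = ((25 - 12 - 10)*(-24/7))*2 = (3*(-24/7))*2 = -72/7*2 = -144/7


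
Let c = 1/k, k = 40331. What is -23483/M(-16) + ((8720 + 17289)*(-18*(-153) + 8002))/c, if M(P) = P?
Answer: 180523365433467/16 ≈ 1.1283e+13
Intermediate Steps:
c = 1/40331 ≈ 2.4795e-5
-23483/M(-16) + ((8720 + 17289)*(-18*(-153) + 8002))/c = -23483/(-16) + ((8720 + 17289)*(-18*(-153) + 8002))/(1/40331) = -23483*(-1/16) + (26009*(2754 + 8002))*40331 = 23483/16 + (26009*10756)*40331 = 23483/16 + 279752804*40331 = 23483/16 + 11282710338124 = 180523365433467/16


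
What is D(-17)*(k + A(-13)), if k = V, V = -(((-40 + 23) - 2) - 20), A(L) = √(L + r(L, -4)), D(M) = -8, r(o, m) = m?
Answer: -312 - 8*I*√17 ≈ -312.0 - 32.985*I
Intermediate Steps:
A(L) = √(-4 + L) (A(L) = √(L - 4) = √(-4 + L))
V = 39 (V = -((-17 - 2) - 20) = -(-19 - 20) = -1*(-39) = 39)
k = 39
D(-17)*(k + A(-13)) = -8*(39 + √(-4 - 13)) = -8*(39 + √(-17)) = -8*(39 + I*√17) = -312 - 8*I*√17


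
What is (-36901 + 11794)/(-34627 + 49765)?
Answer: -8369/5046 ≈ -1.6585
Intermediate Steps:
(-36901 + 11794)/(-34627 + 49765) = -25107/15138 = -25107*1/15138 = -8369/5046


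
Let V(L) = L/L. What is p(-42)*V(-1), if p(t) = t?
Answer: -42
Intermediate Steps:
V(L) = 1
p(-42)*V(-1) = -42*1 = -42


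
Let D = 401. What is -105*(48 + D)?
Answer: -47145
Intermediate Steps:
-105*(48 + D) = -105*(48 + 401) = -105*449 = -47145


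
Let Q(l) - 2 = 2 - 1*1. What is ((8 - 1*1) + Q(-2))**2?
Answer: 100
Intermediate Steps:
Q(l) = 3 (Q(l) = 2 + (2 - 1*1) = 2 + (2 - 1) = 2 + 1 = 3)
((8 - 1*1) + Q(-2))**2 = ((8 - 1*1) + 3)**2 = ((8 - 1) + 3)**2 = (7 + 3)**2 = 10**2 = 100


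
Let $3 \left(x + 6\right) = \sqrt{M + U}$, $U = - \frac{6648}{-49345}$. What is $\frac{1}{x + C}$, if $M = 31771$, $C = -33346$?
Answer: $- \frac{14811789960}{494001250999277} - \frac{3 \sqrt{77360458098835}}{494001250999277} \approx -3.0037 \cdot 10^{-5}$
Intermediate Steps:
$U = \frac{6648}{49345}$ ($U = \left(-6648\right) \left(- \frac{1}{49345}\right) = \frac{6648}{49345} \approx 0.13472$)
$x = -6 + \frac{\sqrt{77360458098835}}{148035}$ ($x = -6 + \frac{\sqrt{31771 + \frac{6648}{49345}}}{3} = -6 + \frac{\sqrt{\frac{1567746643}{49345}}}{3} = -6 + \frac{\frac{1}{49345} \sqrt{77360458098835}}{3} = -6 + \frac{\sqrt{77360458098835}}{148035} \approx 53.415$)
$\frac{1}{x + C} = \frac{1}{\left(-6 + \frac{\sqrt{77360458098835}}{148035}\right) - 33346} = \frac{1}{-33352 + \frac{\sqrt{77360458098835}}{148035}}$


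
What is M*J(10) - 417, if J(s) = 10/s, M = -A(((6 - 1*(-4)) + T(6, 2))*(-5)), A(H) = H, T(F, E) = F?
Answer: -337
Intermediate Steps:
M = 80 (M = -((6 - 1*(-4)) + 6)*(-5) = -((6 + 4) + 6)*(-5) = -(10 + 6)*(-5) = -16*(-5) = -1*(-80) = 80)
M*J(10) - 417 = 80*(10/10) - 417 = 80*(10*(⅒)) - 417 = 80*1 - 417 = 80 - 417 = -337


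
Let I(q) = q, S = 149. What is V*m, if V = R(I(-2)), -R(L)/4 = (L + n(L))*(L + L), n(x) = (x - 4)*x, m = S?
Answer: 23840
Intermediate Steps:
m = 149
n(x) = x*(-4 + x) (n(x) = (-4 + x)*x = x*(-4 + x))
R(L) = -8*L*(L + L*(-4 + L)) (R(L) = -4*(L + L*(-4 + L))*(L + L) = -4*(L + L*(-4 + L))*2*L = -8*L*(L + L*(-4 + L)))
V = 160 (V = 8*(-2)**2*(3 - 1*(-2)) = 8*4*(3 + 2) = 8*4*5 = 160)
V*m = 160*149 = 23840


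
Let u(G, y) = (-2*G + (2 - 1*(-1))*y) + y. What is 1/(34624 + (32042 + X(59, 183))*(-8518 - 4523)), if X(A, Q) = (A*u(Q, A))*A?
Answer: 1/5483618632 ≈ 1.8236e-10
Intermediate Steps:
u(G, y) = -2*G + 4*y (u(G, y) = (-2*G + (2 + 1)*y) + y = (-2*G + 3*y) + y = -2*G + 4*y)
X(A, Q) = A²*(-2*Q + 4*A) (X(A, Q) = (A*(-2*Q + 4*A))*A = A²*(-2*Q + 4*A))
1/(34624 + (32042 + X(59, 183))*(-8518 - 4523)) = 1/(34624 + (32042 + 2*59²*(-1*183 + 2*59))*(-8518 - 4523)) = 1/(34624 + (32042 + 2*3481*(-183 + 118))*(-13041)) = 1/(34624 + (32042 + 2*3481*(-65))*(-13041)) = 1/(34624 + (32042 - 452530)*(-13041)) = 1/(34624 - 420488*(-13041)) = 1/(34624 + 5483584008) = 1/5483618632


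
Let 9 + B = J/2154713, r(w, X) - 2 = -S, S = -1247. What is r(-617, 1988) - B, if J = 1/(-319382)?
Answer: 865726096586429/688176547366 ≈ 1258.0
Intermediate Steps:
J = -1/319382 ≈ -3.1310e-6
r(w, X) = 1249 (r(w, X) = 2 - 1*(-1247) = 2 + 1247 = 1249)
B = -6193588926295/688176547366 (B = -9 - 1/319382/2154713 = -9 - 1/319382*1/2154713 = -9 - 1/688176547366 = -6193588926295/688176547366 ≈ -9.0000)
r(-617, 1988) - B = 1249 - 1*(-6193588926295/688176547366) = 1249 + 6193588926295/688176547366 = 865726096586429/688176547366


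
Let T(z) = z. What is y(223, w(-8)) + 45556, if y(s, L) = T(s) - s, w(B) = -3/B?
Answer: 45556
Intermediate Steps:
y(s, L) = 0 (y(s, L) = s - s = 0)
y(223, w(-8)) + 45556 = 0 + 45556 = 45556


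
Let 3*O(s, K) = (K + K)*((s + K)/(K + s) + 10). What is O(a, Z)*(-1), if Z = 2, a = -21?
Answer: -44/3 ≈ -14.667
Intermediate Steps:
O(s, K) = 22*K/3 (O(s, K) = ((K + K)*((s + K)/(K + s) + 10))/3 = ((2*K)*((K + s)/(K + s) + 10))/3 = ((2*K)*(1 + 10))/3 = ((2*K)*11)/3 = (22*K)/3 = 22*K/3)
O(a, Z)*(-1) = ((22/3)*2)*(-1) = (44/3)*(-1) = -44/3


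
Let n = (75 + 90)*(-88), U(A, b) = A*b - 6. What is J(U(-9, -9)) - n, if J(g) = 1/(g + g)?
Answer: 2178001/150 ≈ 14520.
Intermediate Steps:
U(A, b) = -6 + A*b
J(g) = 1/(2*g)
n = -14520 (n = 165*(-88) = -14520)
J(U(-9, -9)) - n = 1/(2*(-6 - 9*(-9))) - 1*(-14520) = 1/(2*(-6 + 81)) + 14520 = (½)/75 + 14520 = (½)*(1/75) + 14520 = 1/150 + 14520 = 2178001/150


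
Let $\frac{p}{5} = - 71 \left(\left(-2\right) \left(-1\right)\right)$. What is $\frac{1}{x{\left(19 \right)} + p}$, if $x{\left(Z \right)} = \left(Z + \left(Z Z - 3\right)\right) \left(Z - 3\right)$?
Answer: $\frac{1}{5322} \approx 0.0001879$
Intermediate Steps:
$p = -710$ ($p = 5 \left(- 71 \left(\left(-2\right) \left(-1\right)\right)\right) = 5 \left(\left(-71\right) 2\right) = 5 \left(-142\right) = -710$)
$x{\left(Z \right)} = \left(-3 + Z\right) \left(-3 + Z + Z^{2}\right)$ ($x{\left(Z \right)} = \left(Z + \left(Z^{2} - 3\right)\right) \left(-3 + Z\right) = \left(Z + \left(-3 + Z^{2}\right)\right) \left(-3 + Z\right) = \left(-3 + Z + Z^{2}\right) \left(-3 + Z\right) = \left(-3 + Z\right) \left(-3 + Z + Z^{2}\right)$)
$\frac{1}{x{\left(19 \right)} + p} = \frac{1}{\left(9 + 19^{3} - 114 - 2 \cdot 19^{2}\right) - 710} = \frac{1}{\left(9 + 6859 - 114 - 722\right) - 710} = \frac{1}{6032 - 710} = \frac{1}{5322}$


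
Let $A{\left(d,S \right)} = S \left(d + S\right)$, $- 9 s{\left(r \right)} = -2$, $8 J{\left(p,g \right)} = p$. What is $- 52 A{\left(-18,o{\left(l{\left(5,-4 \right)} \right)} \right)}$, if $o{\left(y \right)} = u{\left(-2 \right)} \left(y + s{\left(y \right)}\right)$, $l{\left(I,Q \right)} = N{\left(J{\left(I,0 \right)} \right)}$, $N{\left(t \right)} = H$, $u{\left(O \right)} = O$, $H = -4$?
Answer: $\frac{332384}{81} \approx 4103.5$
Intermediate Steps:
$J{\left(p,g \right)} = \frac{p}{8}$
$N{\left(t \right)} = -4$
$s{\left(r \right)} = \frac{2}{9}$ ($s{\left(r \right)} = \left(- \frac{1}{9}\right) \left(-2\right) = \frac{2}{9}$)
$l{\left(I,Q \right)} = -4$
$o{\left(y \right)} = - \frac{4}{9} - 2 y$ ($o{\left(y \right)} = - 2 \left(y + \frac{2}{9}\right) = - 2 \left(\frac{2}{9} + y\right) = - \frac{4}{9} - 2 y$)
$A{\left(d,S \right)} = S \left(S + d\right)$
$- 52 A{\left(-18,o{\left(l{\left(5,-4 \right)} \right)} \right)} = - 52 \left(- \frac{4}{9} - -8\right) \left(\left(- \frac{4}{9} - -8\right) - 18\right) = - 52 \left(- \frac{4}{9} + 8\right) \left(\left(- \frac{4}{9} + 8\right) - 18\right) = - 52 \frac{68 \left(\frac{68}{9} - 18\right)}{9} = - 52 \cdot \frac{68}{9} \left(- \frac{94}{9}\right) = \left(-52\right) \left(- \frac{6392}{81}\right) = \frac{332384}{81}$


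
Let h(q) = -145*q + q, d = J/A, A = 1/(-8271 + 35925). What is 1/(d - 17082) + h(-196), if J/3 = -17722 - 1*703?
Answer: 43142978688767/1528591932 ≈ 28224.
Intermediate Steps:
J = -55275 (J = 3*(-17722 - 1*703) = 3*(-17722 - 703) = 3*(-18425) = -55275)
A = 1/27654 ≈ 3.6161e-5
d = -1528574850 (d = -55275/1/27654 = -55275*27654 = -1528574850)
h(q) = -144*q
1/(d - 17082) + h(-196) = 1/(-1528574850 - 17082) - 144*(-196) = 1/(-1528591932) + 28224 = -1/1528591932 + 28224 = 43142978688767/1528591932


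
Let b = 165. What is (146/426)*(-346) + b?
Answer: 9887/213 ≈ 46.418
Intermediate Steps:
(146/426)*(-346) + b = (146/426)*(-346) + 165 = (146*(1/426))*(-346) + 165 = (73/213)*(-346) + 165 = -25258/213 + 165 = 9887/213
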